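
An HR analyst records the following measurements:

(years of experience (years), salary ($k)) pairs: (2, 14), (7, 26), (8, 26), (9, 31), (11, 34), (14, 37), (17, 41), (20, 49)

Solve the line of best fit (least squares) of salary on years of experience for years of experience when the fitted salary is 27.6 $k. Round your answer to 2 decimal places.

8.44

n = 8, Σx = 88, Σy = 258, Σxy = 3266, Σx² = 1204
Sxx = Σx² − (Σx)²/n = 1204 − 968 = 236
Sxy = Σxy − (Σx)(Σy)/n = 3266 − 2838 = 428
b = Sxy/Sxx = 428/236 = 1.813559
a = ȳ − b·x̄ = 32.25 − 1.813559·11 = 12.300847
Set a + b·x = 27.6: x = (27.6 − 12.300847) / 1.813559 = 8.435981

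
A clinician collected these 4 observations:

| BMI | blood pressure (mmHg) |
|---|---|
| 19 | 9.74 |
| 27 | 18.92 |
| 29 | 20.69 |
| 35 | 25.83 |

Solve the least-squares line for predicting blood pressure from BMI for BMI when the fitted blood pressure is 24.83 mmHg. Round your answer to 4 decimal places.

n = 4, Σx = 110, Σy = 75.18, Σxy = 2199.96, Σx² = 3156
Sxx = Σx² − (Σx)²/n = 3156 − 3025 = 131
Sxy = Σxy − (Σx)(Σy)/n = 2199.96 − 2067.45 = 132.51
b = Sxy/Sxx = 132.51/131 = 1.011527
a = ȳ − b·x̄ = 18.795 − 1.011527·27.5 = -9.021985
Set a + b·x = 24.83: x = (24.83 − (-9.021985)) / 1.011527 = 33.466229

33.4662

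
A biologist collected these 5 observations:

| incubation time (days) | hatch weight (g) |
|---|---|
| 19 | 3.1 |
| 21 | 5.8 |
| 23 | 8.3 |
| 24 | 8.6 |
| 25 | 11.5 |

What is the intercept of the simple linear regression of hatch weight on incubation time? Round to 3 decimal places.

n = 5, Σx = 112, Σy = 37.3, Σxy = 865.5, Σx² = 2532
Sxx = Σx² − (Σx)²/n = 2532 − 2508.8 = 23.2
Sxy = Σxy − (Σx)(Σy)/n = 865.5 − 835.52 = 29.98
b = Sxy/Sxx = 29.98/23.2 = 1.292241
a = ȳ − b·x̄ = 7.46 − 1.292241·22.4 = -21.486207

-21.486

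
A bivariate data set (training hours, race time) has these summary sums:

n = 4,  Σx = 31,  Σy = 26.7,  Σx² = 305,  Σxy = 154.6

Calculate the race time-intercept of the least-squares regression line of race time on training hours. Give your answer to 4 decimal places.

Sxx = Σx² − (Σx)²/n = 305 − 240.25 = 64.75
Sxy = Σxy − (Σx)(Σy)/n = 154.6 − 206.925 = -52.325
b = Sxy/Sxx = -52.325/64.75 = -0.808108
a = ȳ − b·x̄ = 6.675 − (-0.808108)·7.75 = 12.937838

12.9378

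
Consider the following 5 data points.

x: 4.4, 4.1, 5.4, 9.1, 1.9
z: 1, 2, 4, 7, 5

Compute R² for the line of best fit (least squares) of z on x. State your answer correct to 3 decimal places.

0.258

n = 5, Σx = 24.9, Σy = 19, Σxy = 107.4, Σx² = 151.75, Σy² = 95
Sxx = Σx² − (Σx)²/n = 151.75 − 124.002 = 27.748
Sxy = Σxy − (Σx)(Σy)/n = 107.4 − 94.62 = 12.78
Syy = Σy² − (Σy)²/n = 95 − 72.2 = 22.8
R² = Sxy²/(Sxx·Syy) = (12.78)²/(27.748·22.8) = 0.258164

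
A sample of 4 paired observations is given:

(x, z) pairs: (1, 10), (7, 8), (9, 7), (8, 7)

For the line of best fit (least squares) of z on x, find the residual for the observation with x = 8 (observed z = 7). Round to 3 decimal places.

n = 4, Σx = 25, Σy = 32, Σxy = 185, Σx² = 195
Sxx = Σx² − (Σx)²/n = 195 − 156.25 = 38.75
Sxy = Σxy − (Σx)(Σy)/n = 185 − 200 = -15
b = Sxy/Sxx = -15/38.75 = -0.387097
a = ȳ − b·x̄ = 8 − (-0.387097)·6.25 = 10.419355
ŷ(8) = 10.419355 + (-0.387097)·8 = 7.322581
residual = y − ŷ = 7 − 7.322581 = -0.322581

-0.323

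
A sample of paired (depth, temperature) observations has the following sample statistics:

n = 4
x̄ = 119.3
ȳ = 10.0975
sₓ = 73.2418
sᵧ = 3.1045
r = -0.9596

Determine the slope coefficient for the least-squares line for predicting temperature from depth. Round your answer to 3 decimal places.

-0.041

b = r · sᵧ/sₓ = -0.9596 · 3.1045/73.2418 = -0.040675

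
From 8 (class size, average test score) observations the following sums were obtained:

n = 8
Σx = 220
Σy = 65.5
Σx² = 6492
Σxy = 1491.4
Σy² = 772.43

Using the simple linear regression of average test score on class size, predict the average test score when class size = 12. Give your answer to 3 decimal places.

19.053

Sxx = Σx² − (Σx)²/n = 6492 − 6050 = 442
Sxy = Σxy − (Σx)(Σy)/n = 1491.4 − 1801.25 = -309.85
b = Sxy/Sxx = -309.85/442 = -0.701018
a = ȳ − b·x̄ = 8.1875 − (-0.701018)·27.5 = 27.465498
ŷ(12) = a + b·12 = 27.465498 + (-0.701018)·12 = 19.053281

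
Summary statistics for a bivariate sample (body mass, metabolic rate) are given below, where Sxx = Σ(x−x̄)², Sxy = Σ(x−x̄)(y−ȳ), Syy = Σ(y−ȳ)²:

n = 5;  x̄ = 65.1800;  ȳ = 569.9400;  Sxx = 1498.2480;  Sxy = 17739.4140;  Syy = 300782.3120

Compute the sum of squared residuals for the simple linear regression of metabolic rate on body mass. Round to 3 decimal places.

b = Sxy/Sxx = 17739.414/1498.248 = 11.840105
SSE = Syy − b·Sxy = 300782.312 − 11.840105·17739.414 = 90745.783292

90745.783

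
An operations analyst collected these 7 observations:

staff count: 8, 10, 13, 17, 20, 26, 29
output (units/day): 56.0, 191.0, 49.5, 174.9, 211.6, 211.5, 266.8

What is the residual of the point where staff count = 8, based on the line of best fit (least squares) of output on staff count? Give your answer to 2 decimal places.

n = 7, Σx = 123, Σy = 1161.3, Σxy = 23443, Σx² = 2539
Sxx = Σx² − (Σx)²/n = 2539 − 2161.285714 = 377.714286
Sxy = Σxy − (Σx)(Σy)/n = 23443 − 20405.7 = 3037.3
b = Sxy/Sxx = 3037.3/377.714286 = 8.041263
a = ȳ − b·x̄ = 165.9 − 8.041263·17.571429 = 24.603517
ŷ(8) = 24.603517 + 8.041263·8 = 88.933623
residual = y − ŷ = 56.0 − 88.933623 = -32.933623

-32.93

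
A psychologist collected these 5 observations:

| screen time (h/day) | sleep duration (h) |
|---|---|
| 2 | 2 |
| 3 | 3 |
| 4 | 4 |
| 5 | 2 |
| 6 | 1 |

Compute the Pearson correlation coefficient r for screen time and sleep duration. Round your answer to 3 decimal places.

-0.416

n = 5, Σx = 20, Σy = 12, Σxy = 45, Σx² = 90, Σy² = 34
Sxx = Σx² − (Σx)²/n = 90 − 80 = 10
Sxy = Σxy − (Σx)(Σy)/n = 45 − 48 = -3
Syy = Σy² − (Σy)²/n = 34 − 28.8 = 5.2
r = Sxy/√(Sxx·Syy) = -3/√(52) = -3/7.211103 = -0.416025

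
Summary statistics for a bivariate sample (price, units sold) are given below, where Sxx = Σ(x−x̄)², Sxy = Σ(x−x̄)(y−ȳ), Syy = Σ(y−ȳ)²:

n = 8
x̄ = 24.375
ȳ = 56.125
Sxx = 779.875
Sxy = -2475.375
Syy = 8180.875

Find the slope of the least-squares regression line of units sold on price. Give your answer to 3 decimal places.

-3.174

b = Sxy/Sxx = -2475.375/779.875 = -3.174066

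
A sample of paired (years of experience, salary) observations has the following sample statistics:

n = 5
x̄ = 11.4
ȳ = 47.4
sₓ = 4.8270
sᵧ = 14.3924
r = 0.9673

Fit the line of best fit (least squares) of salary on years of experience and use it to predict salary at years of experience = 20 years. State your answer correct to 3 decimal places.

b = r · sᵧ/sₓ = 0.9673 · 14.3924/4.827 = 2.884145
a = ȳ − b·x̄ = 47.4 − 2.884145·11.4 = 14.520746
ŷ(20) = a + b·20 = 14.520746 + 2.884145·20 = 72.203648

72.204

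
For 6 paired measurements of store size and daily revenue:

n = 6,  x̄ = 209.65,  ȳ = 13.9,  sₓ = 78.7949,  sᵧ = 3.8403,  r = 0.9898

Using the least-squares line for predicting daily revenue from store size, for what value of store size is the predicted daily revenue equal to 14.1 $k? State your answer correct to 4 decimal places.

b = r · sᵧ/sₓ = 0.9898 · 3.8403/78.7949 = 0.048241
a = ȳ − b·x̄ = 13.9 − 0.048241·209.65 = 3.786316
Set a + b·x = 14.1: x = (14.1 − 3.786316) / 0.048241 = 213.795868

213.7959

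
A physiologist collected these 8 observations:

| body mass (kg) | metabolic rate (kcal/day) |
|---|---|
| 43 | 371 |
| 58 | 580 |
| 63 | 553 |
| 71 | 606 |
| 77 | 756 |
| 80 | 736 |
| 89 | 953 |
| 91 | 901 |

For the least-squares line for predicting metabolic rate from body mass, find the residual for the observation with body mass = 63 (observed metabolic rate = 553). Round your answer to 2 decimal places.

n = 8, Σx = 572, Σy = 5456, Σxy = 411358, Σx² = 42754
Sxx = Σx² − (Σx)²/n = 42754 − 40898 = 1856
Sxy = Σxy − (Σx)(Σy)/n = 411358 − 390104 = 21254
b = Sxy/Sxx = 21254/1856 = 11.451509
a = ȳ − b·x̄ = 682 − 11.451509·71.5 = -136.782866
ŷ(63) = -136.782866 + 11.451509·63 = 584.662177
residual = y − ŷ = 553 − 584.662177 = -31.662177

-31.66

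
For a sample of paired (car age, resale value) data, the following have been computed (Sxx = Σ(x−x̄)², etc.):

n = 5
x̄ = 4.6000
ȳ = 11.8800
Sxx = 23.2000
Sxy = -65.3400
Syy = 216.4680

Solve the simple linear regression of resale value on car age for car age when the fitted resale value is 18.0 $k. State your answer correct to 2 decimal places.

b = Sxy/Sxx = -65.34/23.2 = -2.816379
a = ȳ − b·x̄ = 11.88 − (-2.816379)·4.6 = 24.835345
Set a + b·x = 18.0: x = (18.0 − 24.835345) / (-2.816379) = 2.426997

2.43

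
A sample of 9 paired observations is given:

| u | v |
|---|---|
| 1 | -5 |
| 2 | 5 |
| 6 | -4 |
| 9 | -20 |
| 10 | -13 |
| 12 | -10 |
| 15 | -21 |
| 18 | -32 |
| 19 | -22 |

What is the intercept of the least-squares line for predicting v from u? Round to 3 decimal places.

2.008

n = 9, Σx = 92, Σy = -122, Σxy = -1758, Σx² = 1276
Sxx = Σx² − (Σx)²/n = 1276 − 940.444444 = 335.555556
Sxy = Σxy − (Σx)(Σy)/n = -1758 − (-1247.111111) = -510.888889
b = Sxy/Sxx = -510.888889/335.555556 = -1.522517
a = ȳ − b·x̄ = -13.555556 − (-1.522517)·10.222222 = 2.007947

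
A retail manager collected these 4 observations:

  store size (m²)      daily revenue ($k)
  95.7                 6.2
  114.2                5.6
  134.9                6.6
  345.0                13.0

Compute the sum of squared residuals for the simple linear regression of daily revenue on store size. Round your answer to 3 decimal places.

n = 4, Σx = 689.8, Σy = 31.4, Σxy = 6608.2, Σx² = 159423.14, Σy² = 282.36
Sxx = Σx² − (Σx)²/n = 159423.14 − 118956.01 = 40467.13
Sxy = Σxy − (Σx)(Σy)/n = 6608.2 − 5414.93 = 1193.27
Syy = Σy² − (Σy)²/n = 282.36 − 246.49 = 35.87
b = Sxy/Sxx = 1193.27/40467.13 = 0.029487
SSE = Syy − b·Sxy = 35.87 − 0.029487·1193.27 = 0.683583

0.684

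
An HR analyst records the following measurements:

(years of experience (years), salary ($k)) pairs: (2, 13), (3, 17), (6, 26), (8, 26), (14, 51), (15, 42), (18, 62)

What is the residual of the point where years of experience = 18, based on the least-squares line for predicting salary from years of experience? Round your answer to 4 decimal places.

n = 7, Σx = 66, Σy = 237, Σxy = 2901, Σx² = 858
Sxx = Σx² − (Σx)²/n = 858 − 622.285714 = 235.714286
Sxy = Σxy − (Σx)(Σy)/n = 2901 − 2234.571429 = 666.428571
b = Sxy/Sxx = 666.428571/235.714286 = 2.827273
a = ȳ − b·x̄ = 33.857143 − 2.827273·9.428571 = 7.2
ŷ(18) = 7.2 + 2.827273·18 = 58.090909
residual = y − ŷ = 62 − 58.090909 = 3.909091

3.9091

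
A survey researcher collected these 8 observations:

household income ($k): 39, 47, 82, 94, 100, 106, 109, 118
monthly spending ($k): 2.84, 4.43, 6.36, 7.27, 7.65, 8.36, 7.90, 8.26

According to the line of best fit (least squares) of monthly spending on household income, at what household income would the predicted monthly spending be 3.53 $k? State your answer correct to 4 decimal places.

n = 8, Σx = 695, Σy = 53.07, Σxy = 5010.81, Σx² = 66331
Sxx = Σx² − (Σx)²/n = 66331 − 60378.125 = 5952.875
Sxy = Σxy − (Σx)(Σy)/n = 5010.81 − 4610.45625 = 400.35375
b = Sxy/Sxx = 400.35375/5952.875 = 0.067254
a = ȳ − b·x̄ = 6.63375 − 0.067254·86.875 = 0.791072
Set a + b·x = 3.53: x = (3.53 − 0.791072) / 0.067254 = 40.725224

40.7252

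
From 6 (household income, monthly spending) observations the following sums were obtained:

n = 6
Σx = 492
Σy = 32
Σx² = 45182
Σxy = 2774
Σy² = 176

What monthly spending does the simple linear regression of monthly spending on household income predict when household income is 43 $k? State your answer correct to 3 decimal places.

4.124

Sxx = Σx² − (Σx)²/n = 45182 − 40344 = 4838
Sxy = Σxy − (Σx)(Σy)/n = 2774 − 2624 = 150
b = Sxy/Sxx = 150/4838 = 0.031005
a = ȳ − b·x̄ = 5.333333 − 0.031005·82 = 2.790960
ŷ(43) = a + b·43 = 2.790960 + 0.031005·43 = 4.124156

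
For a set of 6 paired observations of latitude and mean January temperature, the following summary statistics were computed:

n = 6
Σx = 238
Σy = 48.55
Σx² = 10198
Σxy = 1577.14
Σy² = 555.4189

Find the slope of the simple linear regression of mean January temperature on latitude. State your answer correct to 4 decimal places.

-0.4604

Sxx = Σx² − (Σx)²/n = 10198 − 9440.666667 = 757.333333
Sxy = Σxy − (Σx)(Σy)/n = 1577.14 − 1925.816667 = -348.676667
b = Sxy/Sxx = -348.676667/757.333333 = -0.460401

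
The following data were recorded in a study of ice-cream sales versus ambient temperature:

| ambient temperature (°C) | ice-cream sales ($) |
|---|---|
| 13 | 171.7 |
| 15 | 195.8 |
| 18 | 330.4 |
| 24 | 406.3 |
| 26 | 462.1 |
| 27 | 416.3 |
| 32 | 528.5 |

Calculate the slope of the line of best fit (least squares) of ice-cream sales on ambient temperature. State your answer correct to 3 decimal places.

18.673

n = 7, Σx = 155, Σy = 2511.1, Σxy = 61034.2, Σx² = 3723
Sxx = Σx² − (Σx)²/n = 3723 − 3432.142857 = 290.857143
Sxy = Σxy − (Σx)(Σy)/n = 61034.2 − 55602.928571 = 5431.271429
b = Sxy/Sxx = 5431.271429/290.857143 = 18.673330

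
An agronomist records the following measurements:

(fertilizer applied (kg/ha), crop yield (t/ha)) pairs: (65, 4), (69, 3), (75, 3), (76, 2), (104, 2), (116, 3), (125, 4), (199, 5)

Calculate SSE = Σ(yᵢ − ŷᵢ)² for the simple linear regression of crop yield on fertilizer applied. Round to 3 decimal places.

4.617

n = 8, Σx = 829, Σy = 26, Σxy = 2895, Σx² = 99885, Σy² = 92
Sxx = Σx² − (Σx)²/n = 99885 − 85905.125 = 13979.875
Sxy = Σxy − (Σx)(Σy)/n = 2895 − 2694.25 = 200.75
Syy = Σy² − (Σy)²/n = 92 − 84.5 = 7.5
b = Sxy/Sxx = 200.75/13979.875 = 0.014360
SSE = Syy − b·Sxy = 7.5 − 0.014360·200.75 = 4.617244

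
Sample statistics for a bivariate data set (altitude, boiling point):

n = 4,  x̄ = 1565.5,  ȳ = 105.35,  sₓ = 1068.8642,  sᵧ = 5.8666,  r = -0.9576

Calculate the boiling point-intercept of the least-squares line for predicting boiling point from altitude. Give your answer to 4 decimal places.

b = r · sᵧ/sₓ = -0.9576 · 5.8666/1068.8642 = -0.005256
a = ȳ − b·x̄ = 105.35 − (-0.005256)·1565.5 = 113.578130

113.5781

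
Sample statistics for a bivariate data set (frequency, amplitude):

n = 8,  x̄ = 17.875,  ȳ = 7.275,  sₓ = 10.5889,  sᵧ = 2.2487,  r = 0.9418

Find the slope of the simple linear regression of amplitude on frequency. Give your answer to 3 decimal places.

0.200

b = r · sᵧ/sₓ = 0.9418 · 2.2487/10.5889 = 0.200004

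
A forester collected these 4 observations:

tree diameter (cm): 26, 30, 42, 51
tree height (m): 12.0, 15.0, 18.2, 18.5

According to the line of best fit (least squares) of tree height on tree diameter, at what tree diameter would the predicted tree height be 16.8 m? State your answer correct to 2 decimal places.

40.77

n = 4, Σx = 149, Σy = 63.7, Σxy = 2469.9, Σx² = 5941
Sxx = Σx² − (Σx)²/n = 5941 − 5550.25 = 390.75
Sxy = Σxy − (Σx)(Σy)/n = 2469.9 − 2372.825 = 97.075
b = Sxy/Sxx = 97.075/390.75 = 0.248433
a = ȳ − b·x̄ = 15.925 − 0.248433·37.25 = 6.670889
Set a + b·x = 16.8: x = (16.8 − 6.670889) / 0.248433 = 40.772083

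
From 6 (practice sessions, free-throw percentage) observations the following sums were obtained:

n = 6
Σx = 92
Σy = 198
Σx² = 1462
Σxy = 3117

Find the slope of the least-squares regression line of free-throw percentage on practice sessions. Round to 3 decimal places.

Sxx = Σx² − (Σx)²/n = 1462 − 1410.666667 = 51.333333
Sxy = Σxy − (Σx)(Σy)/n = 3117 − 3036 = 81
b = Sxy/Sxx = 81/51.333333 = 1.577922

1.578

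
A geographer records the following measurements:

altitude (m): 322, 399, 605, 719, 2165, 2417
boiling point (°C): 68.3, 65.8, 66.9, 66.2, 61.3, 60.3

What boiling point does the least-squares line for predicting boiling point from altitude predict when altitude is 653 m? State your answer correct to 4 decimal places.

66.3188

n = 6, Σx = 6627, Σy = 388.8, Σxy = 414778.7, Σx² = 11674985
Sxx = Σx² − (Σx)²/n = 11674985 − 7319521.5 = 4355463.5
Sxy = Σxy − (Σx)(Σy)/n = 414778.7 − 429429.6 = -14650.9
b = Sxy/Sxx = -14650.9/4355463.5 = -0.003364
a = ȳ − b·x̄ = 64.8 − (-0.003364)·1104.5 = 68.515315
ŷ(653) = a + b·653 = 68.515315 + (-0.003364)·653 = 66.318755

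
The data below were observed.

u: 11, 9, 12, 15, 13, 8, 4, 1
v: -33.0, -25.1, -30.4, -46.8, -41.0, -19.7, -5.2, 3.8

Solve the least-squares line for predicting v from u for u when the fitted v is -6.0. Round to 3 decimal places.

n = 8, Σx = 73, Σy = -197.4, Σxy = -2363.3, Σx² = 821
Sxx = Σx² − (Σx)²/n = 821 − 666.125 = 154.875
Sxy = Σxy − (Σx)(Σy)/n = -2363.3 − (-1801.275) = -562.025
b = Sxy/Sxx = -562.025/154.875 = -3.628894
a = ȳ − b·x̄ = -24.675 − (-3.628894)·9.125 = 8.438660
Set a + b·x = -6.0: x = (-6.0 − 8.438660) / (-3.628894) = 3.978804

3.979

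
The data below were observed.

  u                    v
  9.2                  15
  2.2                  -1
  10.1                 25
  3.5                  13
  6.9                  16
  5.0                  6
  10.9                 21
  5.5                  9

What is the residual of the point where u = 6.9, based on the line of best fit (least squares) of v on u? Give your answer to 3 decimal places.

2.460

n = 8, Σx = 53.3, Σy = 104, Σxy = 852.6, Σx² = 425.41
Sxx = Σx² − (Σx)²/n = 425.41 − 355.11125 = 70.29875
Sxy = Σxy − (Σx)(Σy)/n = 852.6 − 692.9 = 159.7
b = Sxy/Sxx = 159.7/70.29875 = 2.271733
a = ȳ − b·x̄ = 13 − 2.271733·6.6625 = -2.135422
ŷ(6.9) = -2.135422 + 2.271733·6.9 = 13.539537
residual = y − ŷ = 16 − 13.539537 = 2.460463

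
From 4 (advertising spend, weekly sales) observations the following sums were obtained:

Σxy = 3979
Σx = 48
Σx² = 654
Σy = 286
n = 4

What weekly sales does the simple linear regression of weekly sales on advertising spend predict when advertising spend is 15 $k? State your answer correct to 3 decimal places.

92.538

Sxx = Σx² − (Σx)²/n = 654 − 576 = 78
Sxy = Σxy − (Σx)(Σy)/n = 3979 − 3432 = 547
b = Sxy/Sxx = 547/78 = 7.012821
a = ȳ − b·x̄ = 71.5 − 7.012821·12 = -12.653846
ŷ(15) = a + b·15 = -12.653846 + 7.012821·15 = 92.538462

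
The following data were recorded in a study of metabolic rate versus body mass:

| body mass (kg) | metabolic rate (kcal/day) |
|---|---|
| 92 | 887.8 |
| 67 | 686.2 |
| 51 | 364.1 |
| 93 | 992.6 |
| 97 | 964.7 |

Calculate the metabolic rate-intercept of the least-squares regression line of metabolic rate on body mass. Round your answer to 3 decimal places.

n = 5, Σx = 400, Σy = 3895.4, Σxy = 332109.8, Σx² = 33612
Sxx = Σx² − (Σx)²/n = 33612 − 32000 = 1612
Sxy = Σxy − (Σx)(Σy)/n = 332109.8 − 311632 = 20477.8
b = Sxy/Sxx = 20477.8/1612 = 12.703350
a = ȳ − b·x̄ = 779.08 − 12.703350·80 = -237.187990

-237.188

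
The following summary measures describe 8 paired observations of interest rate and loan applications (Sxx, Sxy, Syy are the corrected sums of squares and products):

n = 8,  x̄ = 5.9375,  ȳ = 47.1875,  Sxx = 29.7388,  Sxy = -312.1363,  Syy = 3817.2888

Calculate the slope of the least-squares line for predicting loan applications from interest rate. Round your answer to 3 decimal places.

-10.496

b = Sxy/Sxx = -312.1363/29.7388 = -10.495928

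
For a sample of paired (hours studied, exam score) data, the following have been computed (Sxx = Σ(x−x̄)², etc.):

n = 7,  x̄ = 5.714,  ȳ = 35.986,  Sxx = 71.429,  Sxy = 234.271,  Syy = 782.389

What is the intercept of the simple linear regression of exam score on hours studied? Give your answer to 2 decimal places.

17.25

b = Sxy/Sxx = 234.271/71.429 = 3.279774
a = ȳ − b·x̄ = 35.986 − 3.279774·5.714 = 17.245370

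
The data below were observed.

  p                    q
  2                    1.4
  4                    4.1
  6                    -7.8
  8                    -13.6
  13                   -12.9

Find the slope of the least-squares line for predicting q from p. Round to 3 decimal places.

n = 5, Σx = 33, Σy = -28.8, Σxy = -304.1, Σx² = 289
Sxx = Σx² − (Σx)²/n = 289 − 217.8 = 71.2
Sxy = Σxy − (Σx)(Σy)/n = -304.1 − (-190.08) = -114.02
b = Sxy/Sxx = -114.02/71.2 = -1.601404

-1.601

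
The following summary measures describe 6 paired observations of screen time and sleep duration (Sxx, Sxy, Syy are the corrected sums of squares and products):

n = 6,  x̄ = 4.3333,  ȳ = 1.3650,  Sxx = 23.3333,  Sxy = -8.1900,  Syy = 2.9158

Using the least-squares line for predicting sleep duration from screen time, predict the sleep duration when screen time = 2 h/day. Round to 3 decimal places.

2.184

b = Sxy/Sxx = -8.19/23.3333 = -0.351001
a = ȳ − b·x̄ = 1.365 − (-0.351001)·4.3333 = 2.885990
ŷ(2) = a + b·2 = 2.885990 + (-0.351001)·2 = 2.183989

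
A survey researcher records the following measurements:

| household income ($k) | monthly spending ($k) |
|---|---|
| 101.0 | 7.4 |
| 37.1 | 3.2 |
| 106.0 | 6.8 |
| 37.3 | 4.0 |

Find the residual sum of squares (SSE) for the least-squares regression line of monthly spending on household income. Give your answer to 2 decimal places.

n = 4, Σx = 281.4, Σy = 21.4, Σxy = 1736.12, Σx² = 24204.7, Σy² = 127.24
Sxx = Σx² − (Σx)²/n = 24204.7 − 19796.49 = 4408.21
Sxy = Σxy − (Σx)(Σy)/n = 1736.12 − 1505.49 = 230.63
Syy = Σy² − (Σy)²/n = 127.24 − 114.49 = 12.75
b = Sxy/Sxx = 230.63/4408.21 = 0.052318
SSE = Syy − b·Sxy = 12.75 − 0.052318·230.63 = 0.683833

0.68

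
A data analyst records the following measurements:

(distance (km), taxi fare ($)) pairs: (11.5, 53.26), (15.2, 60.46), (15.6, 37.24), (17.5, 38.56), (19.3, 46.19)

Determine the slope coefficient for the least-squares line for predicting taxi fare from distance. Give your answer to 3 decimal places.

n = 5, Σx = 79.1, Σy = 235.71, Σxy = 3678.693, Σx² = 1285.39
Sxx = Σx² − (Σx)²/n = 1285.39 − 1251.362 = 34.028
Sxy = Σxy − (Σx)(Σy)/n = 3678.693 − 3728.9322 = -50.2392
b = Sxy/Sxx = -50.2392/34.028 = -1.476408

-1.476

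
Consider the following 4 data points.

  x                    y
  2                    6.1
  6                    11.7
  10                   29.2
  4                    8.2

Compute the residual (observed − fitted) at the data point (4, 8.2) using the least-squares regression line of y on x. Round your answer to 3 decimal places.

n = 4, Σx = 22, Σy = 55.2, Σxy = 407.2, Σx² = 156
Sxx = Σx² − (Σx)²/n = 156 − 121 = 35
Sxy = Σxy − (Σx)(Σy)/n = 407.2 − 303.6 = 103.6
b = Sxy/Sxx = 103.6/35 = 2.96
a = ȳ − b·x̄ = 13.8 − 2.96·5.5 = -2.48
ŷ(4) = -2.48 + 2.96·4 = 9.36
residual = y − ŷ = 8.2 − 9.36 = -1.16

-1.160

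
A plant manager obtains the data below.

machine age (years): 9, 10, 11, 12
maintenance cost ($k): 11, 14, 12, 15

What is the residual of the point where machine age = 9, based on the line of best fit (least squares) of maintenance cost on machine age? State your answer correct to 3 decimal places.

n = 4, Σx = 42, Σy = 52, Σxy = 551, Σx² = 446
Sxx = Σx² − (Σx)²/n = 446 − 441 = 5
Sxy = Σxy − (Σx)(Σy)/n = 551 − 546 = 5
b = Sxy/Sxx = 5/5 = 1
a = ȳ − b·x̄ = 13 − 1·10.5 = 2.5
ŷ(9) = 2.5 + 1·9 = 11.5
residual = y − ŷ = 11 − 11.5 = -0.5

-0.500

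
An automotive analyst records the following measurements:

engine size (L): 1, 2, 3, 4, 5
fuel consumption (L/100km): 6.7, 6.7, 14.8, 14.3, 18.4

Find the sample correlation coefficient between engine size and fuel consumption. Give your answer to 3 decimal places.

0.934

n = 5, Σx = 15, Σy = 60.9, Σxy = 213.7, Σx² = 55, Σy² = 851.87
Sxx = Σx² − (Σx)²/n = 55 − 45 = 10
Sxy = Σxy − (Σx)(Σy)/n = 213.7 − 182.7 = 31
Syy = Σy² − (Σy)²/n = 851.87 − 741.762 = 110.108
r = Sxy/√(Sxx·Syy) = 31/√(1101.08) = 31/33.182526 = 0.934227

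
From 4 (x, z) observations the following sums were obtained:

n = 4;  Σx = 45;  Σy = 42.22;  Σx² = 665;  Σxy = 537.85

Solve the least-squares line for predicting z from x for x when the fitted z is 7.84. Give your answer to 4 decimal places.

4.3950

Sxx = Σx² − (Σx)²/n = 665 − 506.25 = 158.75
Sxy = Σxy − (Σx)(Σy)/n = 537.85 − 474.975 = 62.875
b = Sxy/Sxx = 62.875/158.75 = 0.396063
a = ȳ − b·x̄ = 10.555 − 0.396063·11.25 = 6.099291
Set a + b·x = 7.84: x = (7.84 − 6.099291) / 0.396063 = 4.395030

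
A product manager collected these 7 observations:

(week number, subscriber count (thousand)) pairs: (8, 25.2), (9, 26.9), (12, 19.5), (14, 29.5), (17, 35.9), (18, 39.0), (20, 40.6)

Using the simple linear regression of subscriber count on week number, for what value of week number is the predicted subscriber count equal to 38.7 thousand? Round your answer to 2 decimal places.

19.35

n = 7, Σx = 98, Σy = 216.6, Σxy = 3215, Σx² = 1498
Sxx = Σx² − (Σx)²/n = 1498 − 1372 = 126
Sxy = Σxy − (Σx)(Σy)/n = 3215 − 3032.4 = 182.6
b = Sxy/Sxx = 182.6/126 = 1.449206
a = ȳ − b·x̄ = 30.942857 − 1.449206·14 = 10.653968
Set a + b·x = 38.7: x = (38.7 − 10.653968) / 1.449206 = 19.352683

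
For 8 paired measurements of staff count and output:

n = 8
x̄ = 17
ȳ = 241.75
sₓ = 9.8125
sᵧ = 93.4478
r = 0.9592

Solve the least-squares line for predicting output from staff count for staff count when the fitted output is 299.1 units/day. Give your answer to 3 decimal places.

23.278

b = r · sᵧ/sₓ = 0.9592 · 93.4478/9.8125 = 9.134790
a = ȳ − b·x̄ = 241.75 − 9.134790·17 = 86.458565
Set a + b·x = 299.1: x = (299.1 − 86.458565) / 9.134790 = 23.278196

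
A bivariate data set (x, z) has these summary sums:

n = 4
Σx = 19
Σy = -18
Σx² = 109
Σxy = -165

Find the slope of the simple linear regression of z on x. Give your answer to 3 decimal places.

Sxx = Σx² − (Σx)²/n = 109 − 90.25 = 18.75
Sxy = Σxy − (Σx)(Σy)/n = -165 − (-85.5) = -79.5
b = Sxy/Sxx = -79.5/18.75 = -4.24

-4.240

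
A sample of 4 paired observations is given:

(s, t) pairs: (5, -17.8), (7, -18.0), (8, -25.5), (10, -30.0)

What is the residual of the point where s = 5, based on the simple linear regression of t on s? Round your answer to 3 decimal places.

-1.562

n = 4, Σx = 30, Σy = -91.3, Σxy = -719, Σx² = 238
Sxx = Σx² − (Σx)²/n = 238 − 225 = 13
Sxy = Σxy − (Σx)(Σy)/n = -719 − (-684.75) = -34.25
b = Sxy/Sxx = -34.25/13 = -2.634615
a = ȳ − b·x̄ = -22.825 − (-2.634615)·7.5 = -3.065385
ŷ(5) = -3.065385 + (-2.634615)·5 = -16.238462
residual = y − ŷ = -17.8 − (-16.238462) = -1.561538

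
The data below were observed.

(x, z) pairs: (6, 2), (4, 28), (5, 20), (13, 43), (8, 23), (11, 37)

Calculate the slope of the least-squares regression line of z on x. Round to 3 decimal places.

2.793

n = 6, Σx = 47, Σy = 153, Σxy = 1374, Σx² = 431
Sxx = Σx² − (Σx)²/n = 431 − 368.166667 = 62.833333
Sxy = Σxy − (Σx)(Σy)/n = 1374 − 1198.5 = 175.5
b = Sxy/Sxx = 175.5/62.833333 = 2.793103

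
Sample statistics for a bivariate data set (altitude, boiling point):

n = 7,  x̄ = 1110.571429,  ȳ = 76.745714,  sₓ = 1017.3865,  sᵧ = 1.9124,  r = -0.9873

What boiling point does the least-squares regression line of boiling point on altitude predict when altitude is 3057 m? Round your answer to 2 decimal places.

73.13

b = r · sᵧ/sₓ = -0.9873 · 1.9124/1017.3865 = -0.001856
a = ȳ − b·x̄ = 76.745714 − (-0.001856)·1110.571429 = 78.806763
ŷ(3057) = a + b·3057 = 78.806763 + (-0.001856)·3057 = 73.133443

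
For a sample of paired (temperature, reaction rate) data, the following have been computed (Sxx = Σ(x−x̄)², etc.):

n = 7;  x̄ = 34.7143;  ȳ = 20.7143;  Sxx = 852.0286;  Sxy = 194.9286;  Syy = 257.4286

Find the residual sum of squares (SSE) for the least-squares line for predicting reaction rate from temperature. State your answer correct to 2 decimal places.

212.83

b = Sxy/Sxx = 194.9286/852.0286 = 0.228782
SSE = Syy − b·Sxy = 257.4286 − 0.228782·194.9286 = 212.832492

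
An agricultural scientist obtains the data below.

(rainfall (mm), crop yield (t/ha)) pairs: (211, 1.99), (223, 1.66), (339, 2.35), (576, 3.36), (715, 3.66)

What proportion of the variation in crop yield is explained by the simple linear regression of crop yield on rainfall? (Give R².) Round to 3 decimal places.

0.967

n = 5, Σx = 2064, Σy = 13.02, Σxy = 6138.98, Σx² = 1052172, Σy² = 36.9234
Sxx = Σx² − (Σx)²/n = 1052172 − 852019.2 = 200152.8
Sxy = Σxy − (Σx)(Σy)/n = 6138.98 − 5374.656 = 764.324
Syy = Σy² − (Σy)²/n = 36.9234 − 33.90408 = 3.01932
R² = Sxy²/(Sxx·Syy) = (764.324)²/(200152.8·3.01932) = 0.966683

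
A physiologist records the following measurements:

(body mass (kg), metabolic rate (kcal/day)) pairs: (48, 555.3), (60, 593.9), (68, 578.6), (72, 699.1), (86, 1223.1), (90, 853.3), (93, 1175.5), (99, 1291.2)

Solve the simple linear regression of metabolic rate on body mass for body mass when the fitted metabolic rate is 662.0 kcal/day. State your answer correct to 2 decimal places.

n = 8, Σx = 616, Σy = 6970, Σxy = 571102.3, Σx² = 49658
Sxx = Σx² − (Σx)²/n = 49658 − 47432 = 2226
Sxy = Σxy − (Σx)(Σy)/n = 571102.3 − 536690 = 34412.3
b = Sxy/Sxx = 34412.3/2226 = 15.459254
a = ȳ − b·x̄ = 871.25 − 15.459254·77 = -319.112579
Set a + b·x = 662.0: x = (662.0 − (-319.112579)) / 15.459254 = 63.464418

63.46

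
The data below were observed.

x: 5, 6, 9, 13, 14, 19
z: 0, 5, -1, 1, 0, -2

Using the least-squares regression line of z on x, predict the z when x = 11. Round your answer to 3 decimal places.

n = 6, Σx = 66, Σy = 3, Σxy = -4, Σx² = 868
Sxx = Σx² − (Σx)²/n = 868 − 726 = 142
Sxy = Σxy − (Σx)(Σy)/n = -4 − 33 = -37
b = Sxy/Sxx = -37/142 = -0.260563
a = ȳ − b·x̄ = 0.5 − (-0.260563)·11 = 3.366197
ŷ(11) = a + b·11 = 3.366197 + (-0.260563)·11 = 0.5

0.500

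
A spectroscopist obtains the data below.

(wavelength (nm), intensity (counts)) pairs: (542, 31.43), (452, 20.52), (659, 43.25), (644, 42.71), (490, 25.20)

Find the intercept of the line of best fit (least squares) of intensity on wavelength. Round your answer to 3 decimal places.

n = 5, Σx = 2787, Σy = 163.11, Σxy = 94665.09, Σx² = 1587185
Sxx = Σx² − (Σx)²/n = 1587185 − 1553473.8 = 33711.2
Sxy = Σxy − (Σx)(Σy)/n = 94665.09 − 90917.514 = 3747.576
b = Sxy/Sxx = 3747.576/33711.2 = 0.111167
a = ȳ − b·x̄ = 32.622 − 0.111167·557.4 = -29.342536

-29.343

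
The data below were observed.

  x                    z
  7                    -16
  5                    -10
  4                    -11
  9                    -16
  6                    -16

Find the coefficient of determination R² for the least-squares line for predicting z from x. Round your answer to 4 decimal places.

0.6082

n = 5, Σx = 31, Σy = -69, Σxy = -446, Σx² = 207, Σy² = 989
Sxx = Σx² − (Σx)²/n = 207 − 192.2 = 14.8
Sxy = Σxy − (Σx)(Σy)/n = -446 − (-427.8) = -18.2
Syy = Σy² − (Σy)²/n = 989 − 952.2 = 36.8
R² = Sxy²/(Sxx·Syy) = (-18.2)²/(14.8·36.8) = 0.608182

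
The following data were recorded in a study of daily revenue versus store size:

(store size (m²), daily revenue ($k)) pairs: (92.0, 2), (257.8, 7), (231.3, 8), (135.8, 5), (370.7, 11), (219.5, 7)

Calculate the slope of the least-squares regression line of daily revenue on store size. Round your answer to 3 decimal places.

n = 6, Σx = 1307.1, Σy = 40, Σxy = 10132.2, Σx² = 332464.91
Sxx = Σx² − (Σx)²/n = 332464.91 − 284751.735 = 47713.175
Sxy = Σxy − (Σx)(Σy)/n = 10132.2 − 8714 = 1418.2
b = Sxy/Sxx = 1418.2/47713.175 = 0.029723

0.030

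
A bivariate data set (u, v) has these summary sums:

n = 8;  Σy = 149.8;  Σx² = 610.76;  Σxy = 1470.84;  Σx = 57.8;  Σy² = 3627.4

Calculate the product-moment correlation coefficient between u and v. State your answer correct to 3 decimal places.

0.975

Sxx = Σx² − (Σx)²/n = 610.76 − 417.605 = 193.155
Sxy = Σxy − (Σx)(Σy)/n = 1470.84 − 1082.305 = 388.535
Syy = Σy² − (Σy)²/n = 3627.4 − 2805.005 = 822.395
r = Sxy/√(Sxx·Syy) = 388.535/√(158849.706225) = 388.535/398.559539 = 0.974848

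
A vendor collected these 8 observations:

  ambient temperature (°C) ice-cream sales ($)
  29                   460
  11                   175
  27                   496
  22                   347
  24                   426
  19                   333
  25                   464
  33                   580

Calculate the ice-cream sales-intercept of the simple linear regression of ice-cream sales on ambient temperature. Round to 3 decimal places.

n = 8, Σx = 190, Σy = 3281, Σxy = 83582, Σx² = 4826
Sxx = Σx² − (Σx)²/n = 4826 − 4512.5 = 313.5
Sxy = Σxy − (Σx)(Σy)/n = 83582 − 77923.75 = 5658.25
b = Sxy/Sxx = 5658.25/313.5 = 18.048644
a = ȳ − b·x̄ = 410.125 − 18.048644·23.75 = -18.530303

-18.530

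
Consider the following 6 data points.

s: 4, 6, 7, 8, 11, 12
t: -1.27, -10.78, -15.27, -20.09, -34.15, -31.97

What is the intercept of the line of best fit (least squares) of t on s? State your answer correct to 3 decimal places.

13.847

n = 6, Σx = 48, Σy = -113.53, Σxy = -1096.66, Σx² = 430
Sxx = Σx² − (Σx)²/n = 430 − 384 = 46
Sxy = Σxy − (Σx)(Σy)/n = -1096.66 − (-908.24) = -188.42
b = Sxy/Sxx = -188.42/46 = -4.096087
a = ȳ − b·x̄ = -18.921667 − (-4.096087)·8 = 13.847029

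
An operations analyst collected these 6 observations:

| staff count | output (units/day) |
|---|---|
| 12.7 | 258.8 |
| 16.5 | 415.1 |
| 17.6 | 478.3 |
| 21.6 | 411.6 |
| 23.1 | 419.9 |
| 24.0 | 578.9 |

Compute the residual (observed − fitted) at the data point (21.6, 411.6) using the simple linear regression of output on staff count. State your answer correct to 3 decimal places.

-57.264

n = 6, Σx = 115.5, Σy = 2562.6, Σxy = 51037.84, Σx² = 2319.47
Sxx = Σx² − (Σx)²/n = 2319.47 − 2223.375 = 96.095
Sxy = Σxy − (Σx)(Σy)/n = 51037.84 − 49330.05 = 1707.79
b = Sxy/Sxx = 1707.79/96.095 = 17.771892
a = ȳ − b·x̄ = 427.1 − 17.771892·19.25 = 84.991071
ŷ(21.6) = 84.991071 + 17.771892·21.6 = 468.863947
residual = y − ŷ = 411.6 − 468.863947 = -57.263947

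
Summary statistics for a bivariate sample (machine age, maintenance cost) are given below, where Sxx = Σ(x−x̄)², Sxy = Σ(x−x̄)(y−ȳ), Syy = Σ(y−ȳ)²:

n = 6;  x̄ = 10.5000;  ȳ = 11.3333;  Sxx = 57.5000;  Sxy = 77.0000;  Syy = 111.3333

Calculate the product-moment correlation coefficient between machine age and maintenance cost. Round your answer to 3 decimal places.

r = Sxy/√(Sxx·Syy) = 77/√(6401.66475) = 77/80.010404 = 0.962375

0.962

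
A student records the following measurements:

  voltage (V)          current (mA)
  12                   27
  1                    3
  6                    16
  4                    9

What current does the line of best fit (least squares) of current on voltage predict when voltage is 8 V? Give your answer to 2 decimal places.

18.71

n = 4, Σx = 23, Σy = 55, Σxy = 459, Σx² = 197
Sxx = Σx² − (Σx)²/n = 197 − 132.25 = 64.75
Sxy = Σxy − (Σx)(Σy)/n = 459 − 316.25 = 142.75
b = Sxy/Sxx = 142.75/64.75 = 2.204633
a = ȳ − b·x̄ = 13.75 − 2.204633·5.75 = 1.073359
ŷ(8) = a + b·8 = 1.073359 + 2.204633·8 = 18.710425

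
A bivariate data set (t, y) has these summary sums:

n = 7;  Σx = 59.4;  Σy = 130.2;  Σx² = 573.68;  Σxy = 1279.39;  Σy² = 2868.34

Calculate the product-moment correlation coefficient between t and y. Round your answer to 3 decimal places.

0.990

Sxx = Σx² − (Σx)²/n = 573.68 − 504.051429 = 69.628571
Sxy = Σxy − (Σx)(Σy)/n = 1279.39 − 1104.84 = 174.55
Syy = Σy² − (Σy)²/n = 2868.34 − 2421.72 = 446.62
r = Sxy/√(Sxx·Syy) = 174.55/√(31097.512571) = 174.55/176.344868 = 0.989822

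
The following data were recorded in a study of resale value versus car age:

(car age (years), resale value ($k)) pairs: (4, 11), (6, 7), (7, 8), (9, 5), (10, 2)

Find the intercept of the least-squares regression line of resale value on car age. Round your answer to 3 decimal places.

16.263

n = 5, Σx = 36, Σy = 33, Σxy = 207, Σx² = 282
Sxx = Σx² − (Σx)²/n = 282 − 259.2 = 22.8
Sxy = Σxy − (Σx)(Σy)/n = 207 − 237.6 = -30.6
b = Sxy/Sxx = -30.6/22.8 = -1.342105
a = ȳ − b·x̄ = 6.6 − (-1.342105)·7.2 = 16.263158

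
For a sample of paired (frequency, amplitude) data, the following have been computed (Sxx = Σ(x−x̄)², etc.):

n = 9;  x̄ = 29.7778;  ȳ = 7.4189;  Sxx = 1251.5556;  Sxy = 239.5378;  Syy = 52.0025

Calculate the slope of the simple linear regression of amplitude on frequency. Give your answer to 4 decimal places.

b = Sxy/Sxx = 239.5378/1251.5556 = 0.191392

0.1914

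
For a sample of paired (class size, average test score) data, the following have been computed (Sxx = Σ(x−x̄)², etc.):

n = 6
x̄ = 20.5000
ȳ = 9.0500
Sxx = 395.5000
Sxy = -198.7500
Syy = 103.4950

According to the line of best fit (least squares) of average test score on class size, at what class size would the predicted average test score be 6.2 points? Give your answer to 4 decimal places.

b = Sxy/Sxx = -198.75/395.5 = -0.502528
a = ȳ − b·x̄ = 9.05 − (-0.502528)·20.5 = 19.351833
Set a + b·x = 6.2: x = (6.2 − 19.351833) / (-0.502528) = 26.171321

26.1713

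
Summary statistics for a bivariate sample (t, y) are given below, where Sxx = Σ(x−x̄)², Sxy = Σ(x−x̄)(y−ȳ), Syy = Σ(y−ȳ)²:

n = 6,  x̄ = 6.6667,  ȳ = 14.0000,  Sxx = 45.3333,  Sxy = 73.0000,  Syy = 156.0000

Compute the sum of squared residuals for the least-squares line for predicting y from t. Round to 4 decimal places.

38.4484

b = Sxy/Sxx = 73/45.3333 = 1.610295
SSE = Syy − b·Sxy = 156 − 1.610295·73 = 38.448443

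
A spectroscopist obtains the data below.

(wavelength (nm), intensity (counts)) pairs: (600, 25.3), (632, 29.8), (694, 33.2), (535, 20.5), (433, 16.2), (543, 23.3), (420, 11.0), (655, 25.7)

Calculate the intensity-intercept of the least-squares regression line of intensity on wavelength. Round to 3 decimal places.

-15.410

n = 8, Σx = 4512, Σy = 185, Σxy = 109141.9, Σx² = 2615048
Sxx = Σx² − (Σx)²/n = 2615048 − 2544768 = 70280
Sxy = Σxy − (Σx)(Σy)/n = 109141.9 − 104340 = 4801.9
b = Sxy/Sxx = 4801.9/70280 = 0.068325
a = ȳ − b·x̄ = 23.125 − 0.068325·564 = -15.410452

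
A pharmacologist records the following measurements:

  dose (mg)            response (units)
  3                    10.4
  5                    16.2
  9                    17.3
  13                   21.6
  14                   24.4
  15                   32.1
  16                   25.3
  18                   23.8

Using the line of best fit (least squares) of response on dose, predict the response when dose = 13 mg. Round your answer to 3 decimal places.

22.844

n = 8, Σx = 93, Σy = 171.1, Σxy = 2205, Σx² = 1285
Sxx = Σx² − (Σx)²/n = 1285 − 1081.125 = 203.875
Sxy = Σxy − (Σx)(Σy)/n = 2205 − 1989.0375 = 215.9625
b = Sxy/Sxx = 215.9625/203.875 = 1.059289
a = ȳ − b·x̄ = 21.3875 − 1.059289·11.625 = 9.073268
ŷ(13) = a + b·13 = 9.073268 + 1.059289·13 = 22.844022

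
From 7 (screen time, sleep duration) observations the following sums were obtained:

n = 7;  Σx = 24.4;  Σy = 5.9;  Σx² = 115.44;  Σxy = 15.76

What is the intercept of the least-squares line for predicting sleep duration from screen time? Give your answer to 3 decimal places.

Sxx = Σx² − (Σx)²/n = 115.44 − 85.051429 = 30.388571
Sxy = Σxy − (Σx)(Σy)/n = 15.76 − 20.565714 = -4.805714
b = Sxy/Sxx = -4.805714/30.388571 = -0.158142
a = ȳ − b·x̄ = 0.842857 − (-0.158142)·3.485714 = 1.394096

1.394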